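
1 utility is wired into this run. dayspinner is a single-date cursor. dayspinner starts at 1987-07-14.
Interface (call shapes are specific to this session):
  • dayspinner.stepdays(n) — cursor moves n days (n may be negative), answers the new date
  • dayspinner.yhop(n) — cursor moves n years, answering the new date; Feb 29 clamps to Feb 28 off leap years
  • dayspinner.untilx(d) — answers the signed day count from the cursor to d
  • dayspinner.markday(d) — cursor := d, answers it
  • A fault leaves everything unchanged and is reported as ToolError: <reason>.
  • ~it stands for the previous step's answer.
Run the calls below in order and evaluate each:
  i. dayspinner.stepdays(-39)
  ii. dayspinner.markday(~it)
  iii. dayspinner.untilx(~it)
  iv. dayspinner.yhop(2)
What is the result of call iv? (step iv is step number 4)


[in] dayspinner.stepdays -39
= 1987-06-05
[in] dayspinner.markday ~it
= 1987-06-05
[in] dayspinner.untilx ~it
= 0
[in] dayspinner.yhop 2
= 1989-06-05

Answer: 1989-06-05


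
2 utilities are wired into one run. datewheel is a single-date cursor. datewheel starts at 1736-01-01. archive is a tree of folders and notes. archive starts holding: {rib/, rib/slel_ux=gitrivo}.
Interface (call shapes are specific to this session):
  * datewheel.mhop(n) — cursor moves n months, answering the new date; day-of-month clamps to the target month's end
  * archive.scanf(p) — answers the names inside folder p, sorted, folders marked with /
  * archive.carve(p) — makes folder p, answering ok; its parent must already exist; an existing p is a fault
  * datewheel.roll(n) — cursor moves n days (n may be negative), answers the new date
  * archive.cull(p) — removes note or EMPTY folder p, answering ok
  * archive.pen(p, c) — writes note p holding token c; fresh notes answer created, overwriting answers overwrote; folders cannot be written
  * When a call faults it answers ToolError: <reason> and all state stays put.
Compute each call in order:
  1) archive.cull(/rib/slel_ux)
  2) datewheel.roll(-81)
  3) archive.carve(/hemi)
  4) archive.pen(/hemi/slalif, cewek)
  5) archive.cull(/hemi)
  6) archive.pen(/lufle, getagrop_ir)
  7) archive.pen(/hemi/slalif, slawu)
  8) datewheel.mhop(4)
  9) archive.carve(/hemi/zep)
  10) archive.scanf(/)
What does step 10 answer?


$ archive.cull p: /rib/slel_ux
[out] ok
$ datewheel.roll n: -81
[out] 1735-10-12
$ archive.carve p: /hemi
[out] ok
$ archive.pen p: /hemi/slalif c: cewek
[out] created
$ archive.cull p: /hemi
[out] ToolError: not empty
$ archive.pen p: /lufle c: getagrop_ir
[out] created
$ archive.pen p: /hemi/slalif c: slawu
[out] overwrote
$ datewheel.mhop n: 4
[out] 1736-02-12
$ archive.carve p: /hemi/zep
[out] ok
$ archive.scanf p: /
[out] [hemi/, lufle, rib/]

Answer: [hemi/, lufle, rib/]


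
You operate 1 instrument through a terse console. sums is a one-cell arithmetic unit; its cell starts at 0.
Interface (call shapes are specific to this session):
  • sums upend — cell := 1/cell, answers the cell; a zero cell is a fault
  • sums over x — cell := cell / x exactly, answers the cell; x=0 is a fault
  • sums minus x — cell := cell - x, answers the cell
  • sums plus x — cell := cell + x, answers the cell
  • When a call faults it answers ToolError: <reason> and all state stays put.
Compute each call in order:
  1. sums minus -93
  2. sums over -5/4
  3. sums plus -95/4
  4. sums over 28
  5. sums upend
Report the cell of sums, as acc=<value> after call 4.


Answer: acc=-1963/560

Derivation:
>> sums minus(x: -93)
<< 93
>> sums over(x: -5/4)
<< -372/5
>> sums plus(x: -95/4)
<< -1963/20
>> sums over(x: 28)
<< -1963/560
>> sums upend()
<< -560/1963


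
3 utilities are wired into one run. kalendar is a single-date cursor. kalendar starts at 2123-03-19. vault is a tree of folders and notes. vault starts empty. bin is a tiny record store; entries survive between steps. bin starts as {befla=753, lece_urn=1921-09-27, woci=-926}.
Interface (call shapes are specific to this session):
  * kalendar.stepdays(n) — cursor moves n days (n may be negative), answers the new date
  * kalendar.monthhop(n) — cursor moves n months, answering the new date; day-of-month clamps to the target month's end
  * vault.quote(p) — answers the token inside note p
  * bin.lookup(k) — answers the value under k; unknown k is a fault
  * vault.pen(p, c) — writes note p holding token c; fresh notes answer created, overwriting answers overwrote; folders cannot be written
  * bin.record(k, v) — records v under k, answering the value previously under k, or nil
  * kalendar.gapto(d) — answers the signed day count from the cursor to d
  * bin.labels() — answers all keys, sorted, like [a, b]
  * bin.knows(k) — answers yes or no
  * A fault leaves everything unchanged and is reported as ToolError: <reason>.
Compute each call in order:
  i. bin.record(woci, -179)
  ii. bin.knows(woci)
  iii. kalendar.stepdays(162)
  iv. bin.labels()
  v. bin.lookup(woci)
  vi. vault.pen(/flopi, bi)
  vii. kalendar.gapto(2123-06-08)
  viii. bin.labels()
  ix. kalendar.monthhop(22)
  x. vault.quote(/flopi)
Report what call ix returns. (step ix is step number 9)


>> record(k→woci, v→-179)
<< -926
>> knows(k→woci)
<< yes
>> stepdays(n→162)
<< 2123-08-28
>> labels()
<< [befla, lece_urn, woci]
>> lookup(k→woci)
<< -179
>> pen(p→/flopi, c→bi)
<< created
>> gapto(d→2123-06-08)
<< -81
>> labels()
<< [befla, lece_urn, woci]
>> monthhop(n→22)
<< 2125-06-28
>> quote(p→/flopi)
<< bi

Answer: 2125-06-28


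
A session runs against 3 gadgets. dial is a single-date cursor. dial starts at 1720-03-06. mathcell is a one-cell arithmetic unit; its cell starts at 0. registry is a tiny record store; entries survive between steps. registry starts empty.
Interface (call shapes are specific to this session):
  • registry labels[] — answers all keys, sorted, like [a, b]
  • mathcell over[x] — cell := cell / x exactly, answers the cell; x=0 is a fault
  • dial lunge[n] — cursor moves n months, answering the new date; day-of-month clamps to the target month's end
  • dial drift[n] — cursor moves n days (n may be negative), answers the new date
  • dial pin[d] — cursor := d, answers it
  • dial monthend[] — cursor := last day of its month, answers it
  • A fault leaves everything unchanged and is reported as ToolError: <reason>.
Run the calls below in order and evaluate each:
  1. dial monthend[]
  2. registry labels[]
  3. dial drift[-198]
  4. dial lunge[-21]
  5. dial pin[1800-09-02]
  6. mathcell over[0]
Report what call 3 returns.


Answer: 1719-09-15

Derivation:
// dial monthend() ~> 1720-03-31
// registry labels() ~> []
// dial drift(n: -198) ~> 1719-09-15
// dial lunge(n: -21) ~> 1717-12-15
// dial pin(d: 1800-09-02) ~> 1800-09-02
// mathcell over(x: 0) ~> ToolError: division by zero


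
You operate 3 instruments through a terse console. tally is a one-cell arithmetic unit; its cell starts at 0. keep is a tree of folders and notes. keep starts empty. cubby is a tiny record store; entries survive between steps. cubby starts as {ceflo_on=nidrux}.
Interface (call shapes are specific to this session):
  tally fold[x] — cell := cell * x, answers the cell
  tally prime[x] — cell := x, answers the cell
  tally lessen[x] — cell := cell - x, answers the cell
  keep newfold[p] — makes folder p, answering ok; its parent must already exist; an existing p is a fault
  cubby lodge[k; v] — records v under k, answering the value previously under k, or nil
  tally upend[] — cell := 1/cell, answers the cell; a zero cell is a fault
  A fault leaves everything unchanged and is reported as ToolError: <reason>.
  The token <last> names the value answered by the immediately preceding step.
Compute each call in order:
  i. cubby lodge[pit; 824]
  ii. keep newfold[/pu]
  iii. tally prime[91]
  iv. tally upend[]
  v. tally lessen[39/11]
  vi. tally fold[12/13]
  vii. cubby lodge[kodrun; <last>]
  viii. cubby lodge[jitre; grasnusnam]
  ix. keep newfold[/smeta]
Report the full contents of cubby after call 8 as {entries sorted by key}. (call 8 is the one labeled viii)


CALL cubby lodge[pit; 824]
RET  nil
CALL keep newfold[/pu]
RET  ok
CALL tally prime[91]
RET  91
CALL tally upend[]
RET  1/91
CALL tally lessen[39/11]
RET  -3538/1001
CALL tally fold[12/13]
RET  -42456/13013
CALL cubby lodge[kodrun; <last>]
RET  nil
CALL cubby lodge[jitre; grasnusnam]
RET  nil
CALL keep newfold[/smeta]
RET  ok

Answer: {ceflo_on=nidrux, jitre=grasnusnam, kodrun=-42456/13013, pit=824}


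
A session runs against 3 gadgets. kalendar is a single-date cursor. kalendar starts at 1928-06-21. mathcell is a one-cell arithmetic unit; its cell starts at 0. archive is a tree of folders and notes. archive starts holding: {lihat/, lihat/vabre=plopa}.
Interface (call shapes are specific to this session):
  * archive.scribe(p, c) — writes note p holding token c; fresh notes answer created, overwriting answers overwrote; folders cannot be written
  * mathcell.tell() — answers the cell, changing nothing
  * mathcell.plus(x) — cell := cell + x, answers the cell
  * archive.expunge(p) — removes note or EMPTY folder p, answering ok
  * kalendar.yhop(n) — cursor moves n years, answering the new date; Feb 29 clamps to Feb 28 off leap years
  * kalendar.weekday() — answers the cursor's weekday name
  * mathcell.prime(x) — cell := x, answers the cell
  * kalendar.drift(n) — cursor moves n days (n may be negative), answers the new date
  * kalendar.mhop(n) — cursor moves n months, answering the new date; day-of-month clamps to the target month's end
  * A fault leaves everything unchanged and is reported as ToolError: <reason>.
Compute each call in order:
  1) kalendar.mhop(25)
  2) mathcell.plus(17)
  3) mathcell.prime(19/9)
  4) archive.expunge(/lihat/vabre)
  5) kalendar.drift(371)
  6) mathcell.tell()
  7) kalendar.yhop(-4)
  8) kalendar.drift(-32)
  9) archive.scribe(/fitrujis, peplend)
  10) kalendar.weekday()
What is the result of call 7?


Answer: 1927-07-27

Derivation:
Calling kalendar.mhop using n=25, and see 1930-07-21.
Invoking mathcell.plus using x=17, → 17.
Using mathcell.prime using x=19/9, giving 19/9.
Invoking archive.expunge using p=/lihat/vabre, — result: ok.
Using kalendar.drift using n=371, yielding 1931-07-27.
Next I call mathcell.tell, — result: 19/9.
Calling kalendar.yhop using n=-4, — result: 1927-07-27.
Next I call kalendar.drift using n=-32: 1927-06-25.
Then archive.scribe using p=/fitrujis, c=peplend, → created.
I use kalendar.weekday, giving Saturday.


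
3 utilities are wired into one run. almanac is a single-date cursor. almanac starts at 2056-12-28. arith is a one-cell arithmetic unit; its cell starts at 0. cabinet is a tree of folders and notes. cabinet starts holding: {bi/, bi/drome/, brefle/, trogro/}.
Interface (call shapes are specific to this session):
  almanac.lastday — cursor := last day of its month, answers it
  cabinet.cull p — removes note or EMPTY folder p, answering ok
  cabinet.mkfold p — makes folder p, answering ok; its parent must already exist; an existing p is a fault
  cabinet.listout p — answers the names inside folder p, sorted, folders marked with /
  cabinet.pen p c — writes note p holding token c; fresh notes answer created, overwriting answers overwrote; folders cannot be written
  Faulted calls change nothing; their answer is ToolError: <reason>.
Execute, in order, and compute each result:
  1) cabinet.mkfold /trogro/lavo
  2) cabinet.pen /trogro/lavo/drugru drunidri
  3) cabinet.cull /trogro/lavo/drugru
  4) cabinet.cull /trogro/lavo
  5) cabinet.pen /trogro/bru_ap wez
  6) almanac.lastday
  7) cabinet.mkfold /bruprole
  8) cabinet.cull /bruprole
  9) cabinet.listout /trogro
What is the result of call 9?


Then cabinet.mkfold(p→/trogro/lavo), yielding ok.
Then cabinet.pen(p→/trogro/lavo/drugru, c→drunidri): created.
Next I call cabinet.cull(p→/trogro/lavo/drugru), which returns ok.
I use cabinet.cull(p→/trogro/lavo), which returns ok.
I run cabinet.pen(p→/trogro/bru_ap, c→wez), and see created.
I use almanac.lastday: 2056-12-31.
Now I run cabinet.mkfold(p→/bruprole), and observe ok.
I try cabinet.cull(p→/bruprole), and get ok.
Using cabinet.listout(p→/trogro), which returns [bru_ap].

Answer: [bru_ap]


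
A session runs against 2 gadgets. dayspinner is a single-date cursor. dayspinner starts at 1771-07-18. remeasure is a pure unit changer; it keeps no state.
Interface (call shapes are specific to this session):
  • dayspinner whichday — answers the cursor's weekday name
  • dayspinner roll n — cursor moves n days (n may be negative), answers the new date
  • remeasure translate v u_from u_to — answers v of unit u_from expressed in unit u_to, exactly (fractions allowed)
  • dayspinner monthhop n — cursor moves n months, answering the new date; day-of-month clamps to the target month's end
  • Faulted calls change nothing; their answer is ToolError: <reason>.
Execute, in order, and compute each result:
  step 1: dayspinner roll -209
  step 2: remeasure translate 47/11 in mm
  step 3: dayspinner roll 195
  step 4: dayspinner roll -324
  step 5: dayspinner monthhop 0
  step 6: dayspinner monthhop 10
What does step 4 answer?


> dayspinner roll -209
[out] 1770-12-21
> remeasure translate 47/11 in mm
[out] 5969/55
> dayspinner roll 195
[out] 1771-07-04
> dayspinner roll -324
[out] 1770-08-14
> dayspinner monthhop 0
[out] 1770-08-14
> dayspinner monthhop 10
[out] 1771-06-14

Answer: 1770-08-14


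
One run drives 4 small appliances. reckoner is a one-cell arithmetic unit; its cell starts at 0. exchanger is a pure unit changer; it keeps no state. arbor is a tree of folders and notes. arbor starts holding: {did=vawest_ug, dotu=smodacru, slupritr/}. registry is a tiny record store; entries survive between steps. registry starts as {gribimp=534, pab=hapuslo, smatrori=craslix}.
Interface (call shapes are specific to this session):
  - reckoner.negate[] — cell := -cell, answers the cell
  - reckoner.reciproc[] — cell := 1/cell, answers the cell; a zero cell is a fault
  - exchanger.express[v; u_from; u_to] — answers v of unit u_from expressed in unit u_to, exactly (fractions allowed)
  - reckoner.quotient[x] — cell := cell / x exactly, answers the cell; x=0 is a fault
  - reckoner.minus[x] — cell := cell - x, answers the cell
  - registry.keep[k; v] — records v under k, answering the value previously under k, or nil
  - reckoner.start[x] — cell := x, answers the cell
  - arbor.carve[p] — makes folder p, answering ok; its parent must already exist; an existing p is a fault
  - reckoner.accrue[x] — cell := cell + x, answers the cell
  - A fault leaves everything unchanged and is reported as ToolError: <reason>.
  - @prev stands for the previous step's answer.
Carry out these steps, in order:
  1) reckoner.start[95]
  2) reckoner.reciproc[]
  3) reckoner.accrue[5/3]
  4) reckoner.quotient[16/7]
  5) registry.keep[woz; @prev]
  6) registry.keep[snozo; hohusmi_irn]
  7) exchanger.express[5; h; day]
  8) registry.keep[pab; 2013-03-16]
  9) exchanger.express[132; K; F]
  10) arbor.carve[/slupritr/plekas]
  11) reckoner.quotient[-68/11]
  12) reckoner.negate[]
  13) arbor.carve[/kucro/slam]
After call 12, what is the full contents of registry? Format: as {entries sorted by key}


-> start(x=95)
<- 95
-> reciproc()
<- 1/95
-> accrue(x=5/3)
<- 478/285
-> quotient(x=16/7)
<- 1673/2280
-> keep(k=woz, v=@prev)
<- nil
-> keep(k=snozo, v=hohusmi_irn)
<- nil
-> express(v=5, u_from=h, u_to=day)
<- 5/24
-> keep(k=pab, v=2013-03-16)
<- hapuslo
-> express(v=132, u_from=K, u_to=F)
<- -22207/100
-> carve(p=/slupritr/plekas)
<- ok
-> quotient(x=-68/11)
<- -18403/155040
-> negate()
<- 18403/155040
-> carve(p=/kucro/slam)
<- ToolError: no parent

Answer: {gribimp=534, pab=2013-03-16, smatrori=craslix, snozo=hohusmi_irn, woz=1673/2280}


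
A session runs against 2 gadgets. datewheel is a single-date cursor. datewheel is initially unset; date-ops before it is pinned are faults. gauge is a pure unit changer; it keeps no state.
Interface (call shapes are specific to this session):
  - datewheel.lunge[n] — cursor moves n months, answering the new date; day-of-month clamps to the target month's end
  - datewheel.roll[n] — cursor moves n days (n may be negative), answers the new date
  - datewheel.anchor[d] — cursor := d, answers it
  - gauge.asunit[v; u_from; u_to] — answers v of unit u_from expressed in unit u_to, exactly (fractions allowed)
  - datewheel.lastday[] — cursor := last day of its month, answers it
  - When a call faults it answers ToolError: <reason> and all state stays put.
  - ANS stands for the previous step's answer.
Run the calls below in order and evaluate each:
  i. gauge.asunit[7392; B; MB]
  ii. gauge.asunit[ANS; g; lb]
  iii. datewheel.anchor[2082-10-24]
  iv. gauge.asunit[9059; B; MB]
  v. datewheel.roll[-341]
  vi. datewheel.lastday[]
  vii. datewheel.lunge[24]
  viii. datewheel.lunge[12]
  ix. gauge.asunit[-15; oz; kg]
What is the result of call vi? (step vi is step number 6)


-> gauge.asunit(v=7392, u_from=B, u_to=MB)
<- 231/31250
-> gauge.asunit(v=ANS, u_from=g, u_to=lb)
<- 48/2945405
-> datewheel.anchor(d=2082-10-24)
<- 2082-10-24
-> gauge.asunit(v=9059, u_from=B, u_to=MB)
<- 9059/1000000
-> datewheel.roll(n=-341)
<- 2081-11-17
-> datewheel.lastday()
<- 2081-11-30
-> datewheel.lunge(n=24)
<- 2083-11-30
-> datewheel.lunge(n=12)
<- 2084-11-30
-> gauge.asunit(v=-15, u_from=oz, u_to=kg)
<- -136077711/320000000

Answer: 2081-11-30


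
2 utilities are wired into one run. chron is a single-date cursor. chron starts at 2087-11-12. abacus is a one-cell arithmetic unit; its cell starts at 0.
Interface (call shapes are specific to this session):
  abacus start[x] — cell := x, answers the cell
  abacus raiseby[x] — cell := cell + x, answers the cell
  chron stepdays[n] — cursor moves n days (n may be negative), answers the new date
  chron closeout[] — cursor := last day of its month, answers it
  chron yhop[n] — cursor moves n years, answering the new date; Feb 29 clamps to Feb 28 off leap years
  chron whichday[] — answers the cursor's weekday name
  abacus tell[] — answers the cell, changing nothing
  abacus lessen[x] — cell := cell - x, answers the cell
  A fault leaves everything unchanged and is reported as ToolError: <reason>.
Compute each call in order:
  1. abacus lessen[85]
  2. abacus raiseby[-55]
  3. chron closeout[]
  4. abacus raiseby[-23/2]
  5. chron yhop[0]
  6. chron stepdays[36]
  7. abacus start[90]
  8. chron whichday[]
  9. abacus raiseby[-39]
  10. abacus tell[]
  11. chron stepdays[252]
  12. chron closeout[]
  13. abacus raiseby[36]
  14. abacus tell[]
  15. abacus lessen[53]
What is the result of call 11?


! 1. abacus lessen(x: 85) : -85
! 2. abacus raiseby(x: -55) : -140
! 3. chron closeout() : 2087-11-30
! 4. abacus raiseby(x: -23/2) : -303/2
! 5. chron yhop(n: 0) : 2087-11-30
! 6. chron stepdays(n: 36) : 2088-01-05
! 7. abacus start(x: 90) : 90
! 8. chron whichday() : Monday
! 9. abacus raiseby(x: -39) : 51
! 10. abacus tell() : 51
! 11. chron stepdays(n: 252) : 2088-09-13
! 12. chron closeout() : 2088-09-30
! 13. abacus raiseby(x: 36) : 87
! 14. abacus tell() : 87
! 15. abacus lessen(x: 53) : 34

Answer: 2088-09-13


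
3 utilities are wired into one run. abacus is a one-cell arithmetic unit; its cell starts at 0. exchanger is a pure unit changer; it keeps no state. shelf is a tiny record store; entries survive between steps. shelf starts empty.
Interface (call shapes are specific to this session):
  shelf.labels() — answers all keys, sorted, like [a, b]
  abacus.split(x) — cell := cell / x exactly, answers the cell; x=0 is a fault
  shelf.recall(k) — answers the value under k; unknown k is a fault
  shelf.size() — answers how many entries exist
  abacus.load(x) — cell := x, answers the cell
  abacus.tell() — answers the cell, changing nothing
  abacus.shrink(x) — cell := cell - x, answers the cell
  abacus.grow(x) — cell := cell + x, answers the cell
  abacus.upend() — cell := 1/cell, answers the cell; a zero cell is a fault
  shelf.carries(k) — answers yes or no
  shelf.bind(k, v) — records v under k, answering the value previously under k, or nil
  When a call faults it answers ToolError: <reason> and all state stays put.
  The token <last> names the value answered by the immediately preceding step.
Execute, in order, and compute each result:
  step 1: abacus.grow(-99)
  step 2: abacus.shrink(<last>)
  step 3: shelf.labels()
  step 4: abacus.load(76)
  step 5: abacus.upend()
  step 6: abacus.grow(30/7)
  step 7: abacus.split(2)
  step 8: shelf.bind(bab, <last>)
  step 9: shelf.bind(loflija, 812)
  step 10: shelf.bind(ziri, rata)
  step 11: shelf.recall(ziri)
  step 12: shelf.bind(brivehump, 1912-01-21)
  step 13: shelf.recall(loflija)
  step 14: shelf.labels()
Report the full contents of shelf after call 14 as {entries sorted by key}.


Using abacus.grow on x='-99', giving -99.
I call abacus.shrink on x='<last>', → 0.
Calling shelf.labels, and see [].
Then abacus.load on x='76', giving 76.
Then abacus.upend(), giving 1/76.
I run abacus.grow on x='30/7', which returns 2287/532.
Now I run abacus.split on x='2', and get 2287/1064.
I run shelf.bind on k='bab', v='<last>', — result: nil.
Using shelf.bind on k='loflija', v='812': nil.
Next I call shelf.bind on k='ziri', v='rata', giving nil.
Invoking shelf.recall on k='ziri', and observe rata.
Now I run shelf.bind on k='brivehump', v='1912-01-21', and observe nil.
I invoke shelf.recall on k='loflija', → 812.
I call shelf.labels, — result: [bab, brivehump, loflija, ziri].

Answer: {bab=2287/1064, brivehump=1912-01-21, loflija=812, ziri=rata}


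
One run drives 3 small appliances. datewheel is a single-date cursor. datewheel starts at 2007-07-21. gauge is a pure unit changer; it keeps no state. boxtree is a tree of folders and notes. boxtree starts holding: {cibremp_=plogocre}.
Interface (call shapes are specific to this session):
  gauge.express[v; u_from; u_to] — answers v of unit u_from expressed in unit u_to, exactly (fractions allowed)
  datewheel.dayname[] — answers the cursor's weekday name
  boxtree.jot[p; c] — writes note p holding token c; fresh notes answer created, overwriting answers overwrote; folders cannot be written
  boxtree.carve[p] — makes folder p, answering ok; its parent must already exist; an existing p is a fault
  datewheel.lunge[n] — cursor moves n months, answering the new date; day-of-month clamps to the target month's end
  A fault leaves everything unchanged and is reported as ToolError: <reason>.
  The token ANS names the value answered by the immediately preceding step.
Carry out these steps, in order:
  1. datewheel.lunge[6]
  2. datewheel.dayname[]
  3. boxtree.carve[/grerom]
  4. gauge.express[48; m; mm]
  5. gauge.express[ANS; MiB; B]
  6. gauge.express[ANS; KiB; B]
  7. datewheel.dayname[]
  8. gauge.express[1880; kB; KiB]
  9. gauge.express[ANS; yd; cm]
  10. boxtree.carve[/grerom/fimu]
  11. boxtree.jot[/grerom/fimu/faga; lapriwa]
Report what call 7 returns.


Answer: Monday

Derivation:
-- datewheel.lunge(6) : 2008-01-21
-- datewheel.dayname() : Monday
-- boxtree.carve(/grerom) : ok
-- gauge.express(48, m, mm) : 48000
-- gauge.express(ANS, MiB, B) : 50331648000
-- gauge.express(ANS, KiB, B) : 51539607552000
-- datewheel.dayname() : Monday
-- gauge.express(1880, kB, KiB) : 29375/16
-- gauge.express(ANS, yd, cm) : 1343025/8
-- boxtree.carve(/grerom/fimu) : ok
-- boxtree.jot(/grerom/fimu/faga, lapriwa) : created


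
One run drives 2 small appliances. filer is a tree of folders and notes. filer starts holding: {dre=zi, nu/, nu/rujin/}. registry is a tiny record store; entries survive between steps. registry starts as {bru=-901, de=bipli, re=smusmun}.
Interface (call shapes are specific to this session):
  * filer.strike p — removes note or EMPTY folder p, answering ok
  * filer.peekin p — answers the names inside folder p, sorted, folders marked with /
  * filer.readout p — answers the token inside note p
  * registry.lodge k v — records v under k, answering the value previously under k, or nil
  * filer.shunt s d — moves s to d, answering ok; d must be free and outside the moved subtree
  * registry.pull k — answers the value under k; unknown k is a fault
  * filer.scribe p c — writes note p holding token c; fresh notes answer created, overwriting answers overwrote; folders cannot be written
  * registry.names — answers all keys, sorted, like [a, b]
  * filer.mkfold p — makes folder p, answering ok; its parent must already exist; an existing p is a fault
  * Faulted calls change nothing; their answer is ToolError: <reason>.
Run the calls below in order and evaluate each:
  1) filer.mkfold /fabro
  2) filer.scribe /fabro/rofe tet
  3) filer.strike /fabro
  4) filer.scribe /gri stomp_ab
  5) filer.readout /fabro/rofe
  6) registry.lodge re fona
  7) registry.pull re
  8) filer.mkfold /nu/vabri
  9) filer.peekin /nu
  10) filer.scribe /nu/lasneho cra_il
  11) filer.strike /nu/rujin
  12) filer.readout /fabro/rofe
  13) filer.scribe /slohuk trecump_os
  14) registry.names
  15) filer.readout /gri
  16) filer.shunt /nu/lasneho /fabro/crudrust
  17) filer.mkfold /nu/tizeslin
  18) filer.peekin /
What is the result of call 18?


Answer: [dre, fabro/, gri, nu/, slohuk]

Derivation:
! 1. filer.mkfold(p→/fabro) ~> ok
! 2. filer.scribe(p→/fabro/rofe, c→tet) ~> created
! 3. filer.strike(p→/fabro) ~> ToolError: not empty
! 4. filer.scribe(p→/gri, c→stomp_ab) ~> created
! 5. filer.readout(p→/fabro/rofe) ~> tet
! 6. registry.lodge(k→re, v→fona) ~> smusmun
! 7. registry.pull(k→re) ~> fona
! 8. filer.mkfold(p→/nu/vabri) ~> ok
! 9. filer.peekin(p→/nu) ~> [rujin/, vabri/]
! 10. filer.scribe(p→/nu/lasneho, c→cra_il) ~> created
! 11. filer.strike(p→/nu/rujin) ~> ok
! 12. filer.readout(p→/fabro/rofe) ~> tet
! 13. filer.scribe(p→/slohuk, c→trecump_os) ~> created
! 14. registry.names() ~> [bru, de, re]
! 15. filer.readout(p→/gri) ~> stomp_ab
! 16. filer.shunt(s→/nu/lasneho, d→/fabro/crudrust) ~> ok
! 17. filer.mkfold(p→/nu/tizeslin) ~> ok
! 18. filer.peekin(p→/) ~> [dre, fabro/, gri, nu/, slohuk]


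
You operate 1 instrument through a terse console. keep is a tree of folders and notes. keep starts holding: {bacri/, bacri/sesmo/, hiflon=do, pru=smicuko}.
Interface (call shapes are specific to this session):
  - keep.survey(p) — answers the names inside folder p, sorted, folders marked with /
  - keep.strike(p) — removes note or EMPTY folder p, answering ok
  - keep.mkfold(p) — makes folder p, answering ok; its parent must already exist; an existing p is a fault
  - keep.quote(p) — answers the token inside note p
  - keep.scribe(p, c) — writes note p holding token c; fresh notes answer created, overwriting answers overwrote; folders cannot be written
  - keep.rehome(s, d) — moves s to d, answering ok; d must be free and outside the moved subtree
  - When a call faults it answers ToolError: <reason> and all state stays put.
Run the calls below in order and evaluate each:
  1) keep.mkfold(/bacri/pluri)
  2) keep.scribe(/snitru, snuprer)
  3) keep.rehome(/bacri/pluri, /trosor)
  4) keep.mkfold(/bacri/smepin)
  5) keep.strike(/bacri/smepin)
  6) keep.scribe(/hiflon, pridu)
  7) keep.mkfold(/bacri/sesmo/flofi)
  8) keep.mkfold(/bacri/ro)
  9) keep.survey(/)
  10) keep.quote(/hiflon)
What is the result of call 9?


·→ keep.mkfold(p: /bacri/pluri)
·← ok
·→ keep.scribe(p: /snitru, c: snuprer)
·← created
·→ keep.rehome(s: /bacri/pluri, d: /trosor)
·← ok
·→ keep.mkfold(p: /bacri/smepin)
·← ok
·→ keep.strike(p: /bacri/smepin)
·← ok
·→ keep.scribe(p: /hiflon, c: pridu)
·← overwrote
·→ keep.mkfold(p: /bacri/sesmo/flofi)
·← ok
·→ keep.mkfold(p: /bacri/ro)
·← ok
·→ keep.survey(p: /)
·← [bacri/, hiflon, pru, snitru, trosor/]
·→ keep.quote(p: /hiflon)
·← pridu

Answer: [bacri/, hiflon, pru, snitru, trosor/]


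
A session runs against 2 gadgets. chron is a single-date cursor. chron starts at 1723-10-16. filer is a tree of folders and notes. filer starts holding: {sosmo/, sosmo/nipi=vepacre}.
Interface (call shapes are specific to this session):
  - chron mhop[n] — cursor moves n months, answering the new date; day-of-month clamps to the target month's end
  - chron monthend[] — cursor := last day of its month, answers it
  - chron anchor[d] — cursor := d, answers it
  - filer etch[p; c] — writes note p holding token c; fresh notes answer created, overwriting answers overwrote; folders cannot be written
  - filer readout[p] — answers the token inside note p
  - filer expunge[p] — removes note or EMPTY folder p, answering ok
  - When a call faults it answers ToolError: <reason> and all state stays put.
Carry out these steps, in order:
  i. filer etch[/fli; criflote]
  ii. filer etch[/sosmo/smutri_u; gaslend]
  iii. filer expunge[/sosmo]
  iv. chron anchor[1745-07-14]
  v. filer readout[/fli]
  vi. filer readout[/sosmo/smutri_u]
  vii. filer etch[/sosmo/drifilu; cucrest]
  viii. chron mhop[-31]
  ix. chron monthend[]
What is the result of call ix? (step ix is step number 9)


·→ filer etch(/fli, criflote)
·← created
·→ filer etch(/sosmo/smutri_u, gaslend)
·← created
·→ filer expunge(/sosmo)
·← ToolError: not empty
·→ chron anchor(1745-07-14)
·← 1745-07-14
·→ filer readout(/fli)
·← criflote
·→ filer readout(/sosmo/smutri_u)
·← gaslend
·→ filer etch(/sosmo/drifilu, cucrest)
·← created
·→ chron mhop(-31)
·← 1742-12-14
·→ chron monthend()
·← 1742-12-31

Answer: 1742-12-31


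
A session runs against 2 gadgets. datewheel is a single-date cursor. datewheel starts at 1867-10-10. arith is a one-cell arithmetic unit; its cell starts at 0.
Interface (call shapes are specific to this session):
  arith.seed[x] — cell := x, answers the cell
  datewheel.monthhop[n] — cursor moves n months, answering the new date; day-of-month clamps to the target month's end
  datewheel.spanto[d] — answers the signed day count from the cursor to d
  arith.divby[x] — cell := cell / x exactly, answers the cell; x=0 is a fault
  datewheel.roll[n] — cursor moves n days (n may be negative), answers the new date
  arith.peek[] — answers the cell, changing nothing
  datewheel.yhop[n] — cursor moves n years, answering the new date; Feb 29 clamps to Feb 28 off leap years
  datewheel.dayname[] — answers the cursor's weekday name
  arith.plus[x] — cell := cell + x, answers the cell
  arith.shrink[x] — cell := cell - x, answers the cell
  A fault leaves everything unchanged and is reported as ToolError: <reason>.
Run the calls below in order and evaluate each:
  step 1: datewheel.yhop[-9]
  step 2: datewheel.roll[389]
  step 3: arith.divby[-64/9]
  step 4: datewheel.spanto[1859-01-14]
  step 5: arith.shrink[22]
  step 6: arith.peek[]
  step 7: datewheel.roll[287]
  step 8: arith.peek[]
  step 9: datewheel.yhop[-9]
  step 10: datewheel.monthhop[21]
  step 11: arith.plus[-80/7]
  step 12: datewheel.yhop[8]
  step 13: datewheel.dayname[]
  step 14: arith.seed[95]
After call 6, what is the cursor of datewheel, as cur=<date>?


Do: yhop[n='-9']
See: 1858-10-10
Do: roll[n='389']
See: 1859-11-03
Do: divby[x='-64/9']
See: 0
Do: spanto[d='1859-01-14']
See: -293
Do: shrink[x='22']
See: -22
Do: peek[]
See: -22
Do: roll[n='287']
See: 1860-08-16
Do: peek[]
See: -22
Do: yhop[n='-9']
See: 1851-08-16
Do: monthhop[n='21']
See: 1853-05-16
Do: plus[x='-80/7']
See: -234/7
Do: yhop[n='8']
See: 1861-05-16
Do: dayname[]
See: Thursday
Do: seed[x='95']
See: 95

Answer: cur=1859-11-03


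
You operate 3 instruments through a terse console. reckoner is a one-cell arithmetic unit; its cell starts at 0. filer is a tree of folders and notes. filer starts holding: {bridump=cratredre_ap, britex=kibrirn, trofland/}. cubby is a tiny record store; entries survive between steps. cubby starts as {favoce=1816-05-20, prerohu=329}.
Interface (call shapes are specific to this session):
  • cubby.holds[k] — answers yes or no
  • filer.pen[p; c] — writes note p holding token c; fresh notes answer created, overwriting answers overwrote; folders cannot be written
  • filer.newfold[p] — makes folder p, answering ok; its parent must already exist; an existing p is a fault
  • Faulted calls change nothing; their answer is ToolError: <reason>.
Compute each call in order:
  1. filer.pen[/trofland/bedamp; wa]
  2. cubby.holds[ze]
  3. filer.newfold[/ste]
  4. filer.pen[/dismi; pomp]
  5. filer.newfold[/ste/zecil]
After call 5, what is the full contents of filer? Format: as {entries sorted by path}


Answer: {bridump=cratredre_ap, britex=kibrirn, dismi=pomp, ste/, ste/zecil/, trofland/, trofland/bedamp=wa}

Derivation:
// filer.pen(p→/trofland/bedamp, c→wa) => created
// cubby.holds(k→ze) => no
// filer.newfold(p→/ste) => ok
// filer.pen(p→/dismi, c→pomp) => created
// filer.newfold(p→/ste/zecil) => ok


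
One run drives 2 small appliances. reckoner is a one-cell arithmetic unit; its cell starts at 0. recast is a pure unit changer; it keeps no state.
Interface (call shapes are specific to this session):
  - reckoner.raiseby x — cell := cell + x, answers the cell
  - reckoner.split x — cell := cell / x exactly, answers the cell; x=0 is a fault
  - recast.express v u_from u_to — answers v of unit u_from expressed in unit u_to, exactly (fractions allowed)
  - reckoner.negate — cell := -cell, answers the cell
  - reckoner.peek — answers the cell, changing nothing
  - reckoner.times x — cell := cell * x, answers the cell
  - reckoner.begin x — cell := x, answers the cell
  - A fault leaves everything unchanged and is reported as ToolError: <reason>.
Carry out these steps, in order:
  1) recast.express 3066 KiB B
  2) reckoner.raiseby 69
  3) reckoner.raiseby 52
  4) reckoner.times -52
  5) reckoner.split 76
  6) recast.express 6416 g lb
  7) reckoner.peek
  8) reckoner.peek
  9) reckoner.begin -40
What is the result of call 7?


Answer: -1573/19

Derivation:
# express(v: 3066, u_from: KiB, u_to: B) ~> 3139584
# raiseby(x: 69) ~> 69
# raiseby(x: 52) ~> 121
# times(x: -52) ~> -6292
# split(x: 76) ~> -1573/19
# express(v: 6416, u_from: g, u_to: lb) ~> 641600000/45359237
# peek() ~> -1573/19
# peek() ~> -1573/19
# begin(x: -40) ~> -40


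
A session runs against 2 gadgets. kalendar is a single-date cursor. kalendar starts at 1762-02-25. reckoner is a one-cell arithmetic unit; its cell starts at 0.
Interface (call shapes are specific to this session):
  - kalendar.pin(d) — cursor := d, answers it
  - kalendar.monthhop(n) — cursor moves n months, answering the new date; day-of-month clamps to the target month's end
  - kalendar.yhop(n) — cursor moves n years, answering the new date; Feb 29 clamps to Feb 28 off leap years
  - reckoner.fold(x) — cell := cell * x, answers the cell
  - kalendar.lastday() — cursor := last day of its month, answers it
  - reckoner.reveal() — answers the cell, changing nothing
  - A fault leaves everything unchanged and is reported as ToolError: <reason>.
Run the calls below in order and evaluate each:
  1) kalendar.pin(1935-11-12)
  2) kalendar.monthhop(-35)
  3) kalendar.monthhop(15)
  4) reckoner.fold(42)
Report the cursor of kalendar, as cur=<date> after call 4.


>> kalendar.pin(d='1935-11-12')
<< 1935-11-12
>> kalendar.monthhop(n='-35')
<< 1932-12-12
>> kalendar.monthhop(n='15')
<< 1934-03-12
>> reckoner.fold(x='42')
<< 0

Answer: cur=1934-03-12


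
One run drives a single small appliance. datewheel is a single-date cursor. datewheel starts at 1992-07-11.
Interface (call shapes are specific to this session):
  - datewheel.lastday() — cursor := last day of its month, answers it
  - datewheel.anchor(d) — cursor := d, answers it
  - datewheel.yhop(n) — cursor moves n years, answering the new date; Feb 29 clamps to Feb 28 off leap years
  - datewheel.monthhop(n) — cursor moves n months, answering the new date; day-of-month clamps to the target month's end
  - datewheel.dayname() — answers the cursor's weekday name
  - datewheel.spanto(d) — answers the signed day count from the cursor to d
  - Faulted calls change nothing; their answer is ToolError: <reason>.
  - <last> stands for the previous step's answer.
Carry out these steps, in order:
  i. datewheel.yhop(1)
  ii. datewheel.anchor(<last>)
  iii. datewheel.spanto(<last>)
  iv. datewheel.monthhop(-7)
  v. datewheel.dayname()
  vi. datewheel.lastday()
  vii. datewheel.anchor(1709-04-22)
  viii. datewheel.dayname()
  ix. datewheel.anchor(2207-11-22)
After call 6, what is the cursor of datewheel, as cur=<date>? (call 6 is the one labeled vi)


Step: datewheel.yhop[1]
Result: 1993-07-11
Step: datewheel.anchor[<last>]
Result: 1993-07-11
Step: datewheel.spanto[<last>]
Result: 0
Step: datewheel.monthhop[-7]
Result: 1992-12-11
Step: datewheel.dayname[]
Result: Friday
Step: datewheel.lastday[]
Result: 1992-12-31
Step: datewheel.anchor[1709-04-22]
Result: 1709-04-22
Step: datewheel.dayname[]
Result: Monday
Step: datewheel.anchor[2207-11-22]
Result: 2207-11-22

Answer: cur=1992-12-31


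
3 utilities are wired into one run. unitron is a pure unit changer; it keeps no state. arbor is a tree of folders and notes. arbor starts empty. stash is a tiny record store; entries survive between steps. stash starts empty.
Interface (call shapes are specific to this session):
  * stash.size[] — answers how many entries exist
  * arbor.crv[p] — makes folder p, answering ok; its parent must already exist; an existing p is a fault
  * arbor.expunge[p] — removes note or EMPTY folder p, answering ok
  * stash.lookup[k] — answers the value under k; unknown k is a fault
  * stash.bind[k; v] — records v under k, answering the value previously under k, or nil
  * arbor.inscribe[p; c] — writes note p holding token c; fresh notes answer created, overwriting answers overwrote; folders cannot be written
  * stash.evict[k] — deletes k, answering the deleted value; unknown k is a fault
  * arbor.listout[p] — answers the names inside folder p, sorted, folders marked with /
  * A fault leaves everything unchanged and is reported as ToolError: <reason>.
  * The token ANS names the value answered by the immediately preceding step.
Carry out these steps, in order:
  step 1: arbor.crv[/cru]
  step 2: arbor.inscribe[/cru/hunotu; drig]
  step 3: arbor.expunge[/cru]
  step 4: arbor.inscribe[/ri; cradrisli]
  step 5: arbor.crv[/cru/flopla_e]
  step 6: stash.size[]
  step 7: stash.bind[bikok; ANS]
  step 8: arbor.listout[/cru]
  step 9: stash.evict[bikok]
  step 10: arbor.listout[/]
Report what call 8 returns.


$ arbor.crv p→/cru
[out] ok
$ arbor.inscribe p→/cru/hunotu c→drig
[out] created
$ arbor.expunge p→/cru
[out] ToolError: not empty
$ arbor.inscribe p→/ri c→cradrisli
[out] created
$ arbor.crv p→/cru/flopla_e
[out] ok
$ stash.size
[out] 0
$ stash.bind k→bikok v→ANS
[out] nil
$ arbor.listout p→/cru
[out] [flopla_e/, hunotu]
$ stash.evict k→bikok
[out] 0
$ arbor.listout p→/
[out] [cru/, ri]

Answer: [flopla_e/, hunotu]


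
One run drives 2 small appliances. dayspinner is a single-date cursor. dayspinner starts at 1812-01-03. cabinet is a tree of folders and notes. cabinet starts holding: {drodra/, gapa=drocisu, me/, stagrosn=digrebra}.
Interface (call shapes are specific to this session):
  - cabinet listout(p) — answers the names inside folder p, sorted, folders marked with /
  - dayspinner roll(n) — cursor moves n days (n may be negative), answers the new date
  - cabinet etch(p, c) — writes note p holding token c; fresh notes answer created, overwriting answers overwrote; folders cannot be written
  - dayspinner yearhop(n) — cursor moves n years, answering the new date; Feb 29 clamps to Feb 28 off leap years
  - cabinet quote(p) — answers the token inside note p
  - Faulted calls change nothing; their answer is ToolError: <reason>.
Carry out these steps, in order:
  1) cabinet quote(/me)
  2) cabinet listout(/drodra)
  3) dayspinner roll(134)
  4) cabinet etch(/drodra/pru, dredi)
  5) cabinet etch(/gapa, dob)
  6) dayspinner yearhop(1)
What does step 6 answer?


Answer: 1813-05-16

Derivation:
[in] cabinet quote p=/me
:: ToolError: is a directory
[in] cabinet listout p=/drodra
:: []
[in] dayspinner roll n=134
:: 1812-05-16
[in] cabinet etch p=/drodra/pru c=dredi
:: created
[in] cabinet etch p=/gapa c=dob
:: overwrote
[in] dayspinner yearhop n=1
:: 1813-05-16
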